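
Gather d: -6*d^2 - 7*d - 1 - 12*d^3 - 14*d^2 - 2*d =-12*d^3 - 20*d^2 - 9*d - 1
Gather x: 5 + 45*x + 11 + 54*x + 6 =99*x + 22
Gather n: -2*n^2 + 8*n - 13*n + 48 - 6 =-2*n^2 - 5*n + 42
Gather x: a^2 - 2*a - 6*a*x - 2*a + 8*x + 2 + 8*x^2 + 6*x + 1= a^2 - 4*a + 8*x^2 + x*(14 - 6*a) + 3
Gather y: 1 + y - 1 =y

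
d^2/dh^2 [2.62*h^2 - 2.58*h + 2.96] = 5.24000000000000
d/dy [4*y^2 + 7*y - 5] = 8*y + 7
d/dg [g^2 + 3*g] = 2*g + 3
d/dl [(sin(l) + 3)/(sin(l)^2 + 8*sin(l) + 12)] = (-6*sin(l) + cos(l)^2 - 13)*cos(l)/(sin(l)^2 + 8*sin(l) + 12)^2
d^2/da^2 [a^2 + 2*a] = 2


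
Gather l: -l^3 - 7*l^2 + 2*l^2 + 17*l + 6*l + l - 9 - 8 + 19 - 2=-l^3 - 5*l^2 + 24*l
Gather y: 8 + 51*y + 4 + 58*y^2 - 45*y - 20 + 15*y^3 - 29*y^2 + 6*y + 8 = 15*y^3 + 29*y^2 + 12*y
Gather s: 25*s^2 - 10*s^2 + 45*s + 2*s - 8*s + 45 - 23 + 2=15*s^2 + 39*s + 24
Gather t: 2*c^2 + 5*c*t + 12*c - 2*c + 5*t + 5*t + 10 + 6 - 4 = 2*c^2 + 10*c + t*(5*c + 10) + 12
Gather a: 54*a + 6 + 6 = 54*a + 12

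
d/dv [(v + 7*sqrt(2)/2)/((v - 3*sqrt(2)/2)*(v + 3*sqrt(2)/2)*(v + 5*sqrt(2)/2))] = 4*(-4*v^3 - 26*sqrt(2)*v^2 - 70*v + 9*sqrt(2))/(8*v^6 + 40*sqrt(2)*v^5 + 28*v^4 - 360*sqrt(2)*v^3 - 738*v^2 + 810*sqrt(2)*v + 2025)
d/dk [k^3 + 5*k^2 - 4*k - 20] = 3*k^2 + 10*k - 4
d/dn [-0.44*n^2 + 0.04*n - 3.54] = 0.04 - 0.88*n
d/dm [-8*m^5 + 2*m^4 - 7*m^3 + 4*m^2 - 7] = m*(-40*m^3 + 8*m^2 - 21*m + 8)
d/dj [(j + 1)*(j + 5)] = 2*j + 6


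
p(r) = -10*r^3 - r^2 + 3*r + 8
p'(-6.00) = -1065.00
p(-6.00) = 2114.00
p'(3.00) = -273.00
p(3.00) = -262.00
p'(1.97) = -117.37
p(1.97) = -66.42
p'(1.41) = -59.46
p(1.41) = -17.79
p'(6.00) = -1089.00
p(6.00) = -2170.00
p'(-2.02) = -115.37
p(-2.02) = 80.28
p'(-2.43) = -169.29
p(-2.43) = 138.29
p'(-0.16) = 2.55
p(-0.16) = 7.54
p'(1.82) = -100.01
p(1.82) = -50.14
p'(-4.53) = -603.57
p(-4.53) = 903.49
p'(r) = -30*r^2 - 2*r + 3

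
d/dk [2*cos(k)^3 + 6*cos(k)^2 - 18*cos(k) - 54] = 6*(sin(k)^2 - 2*cos(k) + 2)*sin(k)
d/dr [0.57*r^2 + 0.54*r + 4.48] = 1.14*r + 0.54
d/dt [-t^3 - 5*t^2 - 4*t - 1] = -3*t^2 - 10*t - 4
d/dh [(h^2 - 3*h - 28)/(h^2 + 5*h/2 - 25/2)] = 2*(11*h^2 + 62*h + 215)/(4*h^4 + 20*h^3 - 75*h^2 - 250*h + 625)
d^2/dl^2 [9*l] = 0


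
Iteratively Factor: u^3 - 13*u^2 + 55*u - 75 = (u - 5)*(u^2 - 8*u + 15) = (u - 5)*(u - 3)*(u - 5)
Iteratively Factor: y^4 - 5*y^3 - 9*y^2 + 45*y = (y - 3)*(y^3 - 2*y^2 - 15*y) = y*(y - 3)*(y^2 - 2*y - 15) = y*(y - 5)*(y - 3)*(y + 3)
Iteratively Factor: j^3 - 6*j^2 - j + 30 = (j + 2)*(j^2 - 8*j + 15) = (j - 5)*(j + 2)*(j - 3)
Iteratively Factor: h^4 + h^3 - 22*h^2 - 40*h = (h + 4)*(h^3 - 3*h^2 - 10*h) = (h - 5)*(h + 4)*(h^2 + 2*h) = (h - 5)*(h + 2)*(h + 4)*(h)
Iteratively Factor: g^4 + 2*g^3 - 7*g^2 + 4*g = (g + 4)*(g^3 - 2*g^2 + g) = (g - 1)*(g + 4)*(g^2 - g) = (g - 1)^2*(g + 4)*(g)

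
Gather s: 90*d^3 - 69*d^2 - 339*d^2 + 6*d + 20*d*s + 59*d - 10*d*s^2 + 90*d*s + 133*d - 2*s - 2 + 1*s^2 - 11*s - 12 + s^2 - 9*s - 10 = 90*d^3 - 408*d^2 + 198*d + s^2*(2 - 10*d) + s*(110*d - 22) - 24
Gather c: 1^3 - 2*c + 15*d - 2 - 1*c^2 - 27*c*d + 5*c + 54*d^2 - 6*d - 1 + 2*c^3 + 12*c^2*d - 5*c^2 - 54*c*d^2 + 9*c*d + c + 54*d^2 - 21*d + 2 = 2*c^3 + c^2*(12*d - 6) + c*(-54*d^2 - 18*d + 4) + 108*d^2 - 12*d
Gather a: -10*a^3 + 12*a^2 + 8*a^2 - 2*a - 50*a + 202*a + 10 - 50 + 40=-10*a^3 + 20*a^2 + 150*a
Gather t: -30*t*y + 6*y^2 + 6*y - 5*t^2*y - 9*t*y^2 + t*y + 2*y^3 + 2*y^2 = -5*t^2*y + t*(-9*y^2 - 29*y) + 2*y^3 + 8*y^2 + 6*y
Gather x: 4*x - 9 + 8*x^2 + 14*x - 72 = 8*x^2 + 18*x - 81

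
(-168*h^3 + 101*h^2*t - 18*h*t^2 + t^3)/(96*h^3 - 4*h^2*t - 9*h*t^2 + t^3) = (21*h^2 - 10*h*t + t^2)/(-12*h^2 - h*t + t^2)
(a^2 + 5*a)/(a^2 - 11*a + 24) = a*(a + 5)/(a^2 - 11*a + 24)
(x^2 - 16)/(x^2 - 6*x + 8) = (x + 4)/(x - 2)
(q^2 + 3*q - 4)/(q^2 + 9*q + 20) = (q - 1)/(q + 5)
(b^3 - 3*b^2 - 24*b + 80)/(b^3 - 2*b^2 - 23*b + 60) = (b - 4)/(b - 3)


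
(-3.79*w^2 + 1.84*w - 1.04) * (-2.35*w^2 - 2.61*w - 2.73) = 8.9065*w^4 + 5.5679*w^3 + 7.9883*w^2 - 2.3088*w + 2.8392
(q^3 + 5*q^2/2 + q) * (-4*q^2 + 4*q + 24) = -4*q^5 - 6*q^4 + 30*q^3 + 64*q^2 + 24*q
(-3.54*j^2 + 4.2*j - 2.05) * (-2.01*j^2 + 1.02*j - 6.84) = 7.1154*j^4 - 12.0528*j^3 + 32.6181*j^2 - 30.819*j + 14.022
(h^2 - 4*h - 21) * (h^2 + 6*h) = h^4 + 2*h^3 - 45*h^2 - 126*h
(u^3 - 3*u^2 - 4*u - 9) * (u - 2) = u^4 - 5*u^3 + 2*u^2 - u + 18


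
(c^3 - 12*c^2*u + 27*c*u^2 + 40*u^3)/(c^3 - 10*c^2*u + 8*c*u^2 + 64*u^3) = (-c^2 + 4*c*u + 5*u^2)/(-c^2 + 2*c*u + 8*u^2)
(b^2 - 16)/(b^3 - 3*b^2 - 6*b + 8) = (b + 4)/(b^2 + b - 2)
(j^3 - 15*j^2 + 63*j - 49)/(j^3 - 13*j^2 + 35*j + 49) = (j - 1)/(j + 1)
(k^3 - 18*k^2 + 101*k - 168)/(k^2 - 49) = (k^2 - 11*k + 24)/(k + 7)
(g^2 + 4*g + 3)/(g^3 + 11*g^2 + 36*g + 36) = (g + 1)/(g^2 + 8*g + 12)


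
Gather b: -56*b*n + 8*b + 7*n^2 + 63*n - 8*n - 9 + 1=b*(8 - 56*n) + 7*n^2 + 55*n - 8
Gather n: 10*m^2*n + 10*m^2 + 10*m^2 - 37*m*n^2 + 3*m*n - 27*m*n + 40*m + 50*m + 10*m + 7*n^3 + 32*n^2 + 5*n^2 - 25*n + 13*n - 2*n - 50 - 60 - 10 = 20*m^2 + 100*m + 7*n^3 + n^2*(37 - 37*m) + n*(10*m^2 - 24*m - 14) - 120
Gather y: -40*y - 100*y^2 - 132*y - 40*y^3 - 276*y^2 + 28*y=-40*y^3 - 376*y^2 - 144*y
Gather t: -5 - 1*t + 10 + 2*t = t + 5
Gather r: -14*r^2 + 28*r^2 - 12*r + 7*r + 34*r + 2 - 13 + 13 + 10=14*r^2 + 29*r + 12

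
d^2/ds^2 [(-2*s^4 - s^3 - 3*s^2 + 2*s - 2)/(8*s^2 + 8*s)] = (-s^6 - 3*s^5 - 3*s^4 + 2*s^3 - 3*s^2 - 3*s - 1)/(2*s^3*(s^3 + 3*s^2 + 3*s + 1))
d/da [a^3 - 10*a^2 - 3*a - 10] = 3*a^2 - 20*a - 3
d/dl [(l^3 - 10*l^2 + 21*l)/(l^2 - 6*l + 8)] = (l^4 - 12*l^3 + 63*l^2 - 160*l + 168)/(l^4 - 12*l^3 + 52*l^2 - 96*l + 64)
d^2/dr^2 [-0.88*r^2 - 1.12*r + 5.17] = -1.76000000000000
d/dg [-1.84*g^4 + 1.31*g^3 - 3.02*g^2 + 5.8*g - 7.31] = -7.36*g^3 + 3.93*g^2 - 6.04*g + 5.8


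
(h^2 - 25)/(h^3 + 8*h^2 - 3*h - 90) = (h - 5)/(h^2 + 3*h - 18)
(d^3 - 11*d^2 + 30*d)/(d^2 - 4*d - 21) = d*(-d^2 + 11*d - 30)/(-d^2 + 4*d + 21)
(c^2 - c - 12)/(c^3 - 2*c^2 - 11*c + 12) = 1/(c - 1)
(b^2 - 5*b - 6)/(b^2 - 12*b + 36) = (b + 1)/(b - 6)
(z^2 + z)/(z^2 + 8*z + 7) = z/(z + 7)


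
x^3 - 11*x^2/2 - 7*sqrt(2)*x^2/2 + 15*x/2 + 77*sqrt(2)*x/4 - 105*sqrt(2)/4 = (x - 3)*(x - 5/2)*(x - 7*sqrt(2)/2)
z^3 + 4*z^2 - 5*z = z*(z - 1)*(z + 5)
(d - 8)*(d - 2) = d^2 - 10*d + 16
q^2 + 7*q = q*(q + 7)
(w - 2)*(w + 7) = w^2 + 5*w - 14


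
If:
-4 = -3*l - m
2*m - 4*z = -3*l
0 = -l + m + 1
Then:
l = 5/4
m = 1/4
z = 17/16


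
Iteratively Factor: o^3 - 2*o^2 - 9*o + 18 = (o + 3)*(o^2 - 5*o + 6) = (o - 2)*(o + 3)*(o - 3)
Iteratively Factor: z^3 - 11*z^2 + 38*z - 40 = (z - 2)*(z^2 - 9*z + 20) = (z - 5)*(z - 2)*(z - 4)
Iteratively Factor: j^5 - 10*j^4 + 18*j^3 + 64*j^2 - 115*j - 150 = (j + 1)*(j^4 - 11*j^3 + 29*j^2 + 35*j - 150) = (j - 5)*(j + 1)*(j^3 - 6*j^2 - j + 30) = (j - 5)^2*(j + 1)*(j^2 - j - 6) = (j - 5)^2*(j - 3)*(j + 1)*(j + 2)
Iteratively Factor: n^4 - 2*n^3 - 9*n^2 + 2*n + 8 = (n - 1)*(n^3 - n^2 - 10*n - 8) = (n - 1)*(n + 1)*(n^2 - 2*n - 8) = (n - 1)*(n + 1)*(n + 2)*(n - 4)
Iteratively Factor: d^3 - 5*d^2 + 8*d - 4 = (d - 1)*(d^2 - 4*d + 4) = (d - 2)*(d - 1)*(d - 2)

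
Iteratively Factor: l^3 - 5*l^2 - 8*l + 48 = (l - 4)*(l^2 - l - 12) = (l - 4)*(l + 3)*(l - 4)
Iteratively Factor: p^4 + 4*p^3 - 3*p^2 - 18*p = (p + 3)*(p^3 + p^2 - 6*p) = (p - 2)*(p + 3)*(p^2 + 3*p) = p*(p - 2)*(p + 3)*(p + 3)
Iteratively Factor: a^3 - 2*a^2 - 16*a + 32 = (a - 2)*(a^2 - 16) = (a - 4)*(a - 2)*(a + 4)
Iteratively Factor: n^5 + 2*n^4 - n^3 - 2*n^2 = (n + 2)*(n^4 - n^2) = n*(n + 2)*(n^3 - n) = n*(n + 1)*(n + 2)*(n^2 - n) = n^2*(n + 1)*(n + 2)*(n - 1)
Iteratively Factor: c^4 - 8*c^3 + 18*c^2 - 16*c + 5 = (c - 1)*(c^3 - 7*c^2 + 11*c - 5) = (c - 1)^2*(c^2 - 6*c + 5) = (c - 5)*(c - 1)^2*(c - 1)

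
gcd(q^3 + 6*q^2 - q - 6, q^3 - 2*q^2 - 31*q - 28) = q + 1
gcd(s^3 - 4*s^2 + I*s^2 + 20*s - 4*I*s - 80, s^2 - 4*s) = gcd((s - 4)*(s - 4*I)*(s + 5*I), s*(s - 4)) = s - 4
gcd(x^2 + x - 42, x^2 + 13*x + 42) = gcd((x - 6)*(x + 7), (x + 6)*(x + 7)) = x + 7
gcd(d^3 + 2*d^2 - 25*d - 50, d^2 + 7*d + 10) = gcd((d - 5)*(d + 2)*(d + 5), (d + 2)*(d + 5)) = d^2 + 7*d + 10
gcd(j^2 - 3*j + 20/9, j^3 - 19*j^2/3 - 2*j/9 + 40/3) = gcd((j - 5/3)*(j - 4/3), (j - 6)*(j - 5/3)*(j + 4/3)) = j - 5/3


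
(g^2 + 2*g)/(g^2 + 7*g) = (g + 2)/(g + 7)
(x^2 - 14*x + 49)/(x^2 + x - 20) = (x^2 - 14*x + 49)/(x^2 + x - 20)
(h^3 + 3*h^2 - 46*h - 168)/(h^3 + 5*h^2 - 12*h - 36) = (h^2 - 3*h - 28)/(h^2 - h - 6)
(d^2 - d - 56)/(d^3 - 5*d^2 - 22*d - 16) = (d + 7)/(d^2 + 3*d + 2)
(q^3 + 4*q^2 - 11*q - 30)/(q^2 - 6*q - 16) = (q^2 + 2*q - 15)/(q - 8)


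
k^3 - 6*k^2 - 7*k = k*(k - 7)*(k + 1)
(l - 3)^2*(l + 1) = l^3 - 5*l^2 + 3*l + 9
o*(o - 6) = o^2 - 6*o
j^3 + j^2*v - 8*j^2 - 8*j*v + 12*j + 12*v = (j - 6)*(j - 2)*(j + v)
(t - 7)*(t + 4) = t^2 - 3*t - 28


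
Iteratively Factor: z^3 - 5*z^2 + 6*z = (z - 2)*(z^2 - 3*z) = (z - 3)*(z - 2)*(z)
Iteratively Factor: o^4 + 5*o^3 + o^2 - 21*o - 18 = (o + 3)*(o^3 + 2*o^2 - 5*o - 6) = (o + 1)*(o + 3)*(o^2 + o - 6) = (o + 1)*(o + 3)^2*(o - 2)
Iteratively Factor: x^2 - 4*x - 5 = (x - 5)*(x + 1)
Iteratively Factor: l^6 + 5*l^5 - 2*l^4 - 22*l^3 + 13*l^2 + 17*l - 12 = (l - 1)*(l^5 + 6*l^4 + 4*l^3 - 18*l^2 - 5*l + 12) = (l - 1)^2*(l^4 + 7*l^3 + 11*l^2 - 7*l - 12) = (l - 1)^2*(l + 4)*(l^3 + 3*l^2 - l - 3) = (l - 1)^2*(l + 1)*(l + 4)*(l^2 + 2*l - 3) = (l - 1)^2*(l + 1)*(l + 3)*(l + 4)*(l - 1)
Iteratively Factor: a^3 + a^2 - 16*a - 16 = (a - 4)*(a^2 + 5*a + 4) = (a - 4)*(a + 1)*(a + 4)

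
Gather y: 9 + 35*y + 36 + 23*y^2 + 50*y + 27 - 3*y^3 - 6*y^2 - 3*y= -3*y^3 + 17*y^2 + 82*y + 72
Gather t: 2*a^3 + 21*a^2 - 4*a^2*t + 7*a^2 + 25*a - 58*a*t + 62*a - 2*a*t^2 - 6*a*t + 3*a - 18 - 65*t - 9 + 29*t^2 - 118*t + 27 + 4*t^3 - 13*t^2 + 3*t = 2*a^3 + 28*a^2 + 90*a + 4*t^3 + t^2*(16 - 2*a) + t*(-4*a^2 - 64*a - 180)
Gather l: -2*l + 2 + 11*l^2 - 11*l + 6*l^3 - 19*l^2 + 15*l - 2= 6*l^3 - 8*l^2 + 2*l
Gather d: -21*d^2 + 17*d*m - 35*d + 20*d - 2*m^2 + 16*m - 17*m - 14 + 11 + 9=-21*d^2 + d*(17*m - 15) - 2*m^2 - m + 6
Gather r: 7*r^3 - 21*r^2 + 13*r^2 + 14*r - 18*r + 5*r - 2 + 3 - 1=7*r^3 - 8*r^2 + r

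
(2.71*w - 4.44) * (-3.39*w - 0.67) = -9.1869*w^2 + 13.2359*w + 2.9748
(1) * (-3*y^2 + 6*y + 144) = -3*y^2 + 6*y + 144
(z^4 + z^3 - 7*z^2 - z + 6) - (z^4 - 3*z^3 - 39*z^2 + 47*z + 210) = 4*z^3 + 32*z^2 - 48*z - 204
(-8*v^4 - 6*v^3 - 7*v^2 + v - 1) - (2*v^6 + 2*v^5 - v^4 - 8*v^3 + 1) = -2*v^6 - 2*v^5 - 7*v^4 + 2*v^3 - 7*v^2 + v - 2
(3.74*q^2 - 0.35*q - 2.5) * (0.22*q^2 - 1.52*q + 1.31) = 0.8228*q^4 - 5.7618*q^3 + 4.8814*q^2 + 3.3415*q - 3.275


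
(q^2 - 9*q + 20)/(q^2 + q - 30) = (q - 4)/(q + 6)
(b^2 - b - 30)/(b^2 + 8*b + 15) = (b - 6)/(b + 3)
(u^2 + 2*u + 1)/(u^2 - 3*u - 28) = (u^2 + 2*u + 1)/(u^2 - 3*u - 28)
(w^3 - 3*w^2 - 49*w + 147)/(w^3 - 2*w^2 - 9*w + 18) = (w^2 - 49)/(w^2 + w - 6)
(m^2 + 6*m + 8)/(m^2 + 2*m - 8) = (m + 2)/(m - 2)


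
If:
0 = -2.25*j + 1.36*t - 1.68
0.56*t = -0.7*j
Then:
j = -0.43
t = 0.53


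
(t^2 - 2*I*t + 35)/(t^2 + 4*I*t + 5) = (t - 7*I)/(t - I)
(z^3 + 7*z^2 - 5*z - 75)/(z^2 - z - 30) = (z^2 + 2*z - 15)/(z - 6)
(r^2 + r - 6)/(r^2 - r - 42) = (-r^2 - r + 6)/(-r^2 + r + 42)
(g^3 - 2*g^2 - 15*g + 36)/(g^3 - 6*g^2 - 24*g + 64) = (g^2 - 6*g + 9)/(g^2 - 10*g + 16)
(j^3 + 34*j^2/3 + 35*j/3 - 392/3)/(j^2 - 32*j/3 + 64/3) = (j^2 + 14*j + 49)/(j - 8)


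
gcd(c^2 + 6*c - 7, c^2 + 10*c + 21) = c + 7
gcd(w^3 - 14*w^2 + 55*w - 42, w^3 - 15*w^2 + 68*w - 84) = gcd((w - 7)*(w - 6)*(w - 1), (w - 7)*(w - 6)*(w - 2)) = w^2 - 13*w + 42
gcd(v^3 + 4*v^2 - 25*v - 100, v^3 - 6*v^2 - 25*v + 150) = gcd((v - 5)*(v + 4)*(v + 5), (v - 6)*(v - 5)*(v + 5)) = v^2 - 25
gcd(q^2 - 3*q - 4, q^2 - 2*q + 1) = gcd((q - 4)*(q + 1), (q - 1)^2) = 1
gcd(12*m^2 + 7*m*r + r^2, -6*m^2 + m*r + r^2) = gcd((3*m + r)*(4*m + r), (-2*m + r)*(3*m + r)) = 3*m + r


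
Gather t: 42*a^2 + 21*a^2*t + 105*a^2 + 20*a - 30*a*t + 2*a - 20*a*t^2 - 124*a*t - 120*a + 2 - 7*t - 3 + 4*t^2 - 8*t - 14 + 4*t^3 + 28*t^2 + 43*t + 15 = 147*a^2 - 98*a + 4*t^3 + t^2*(32 - 20*a) + t*(21*a^2 - 154*a + 28)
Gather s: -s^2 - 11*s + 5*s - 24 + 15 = -s^2 - 6*s - 9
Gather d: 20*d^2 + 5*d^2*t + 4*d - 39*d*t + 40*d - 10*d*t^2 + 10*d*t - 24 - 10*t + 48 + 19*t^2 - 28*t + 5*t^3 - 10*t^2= d^2*(5*t + 20) + d*(-10*t^2 - 29*t + 44) + 5*t^3 + 9*t^2 - 38*t + 24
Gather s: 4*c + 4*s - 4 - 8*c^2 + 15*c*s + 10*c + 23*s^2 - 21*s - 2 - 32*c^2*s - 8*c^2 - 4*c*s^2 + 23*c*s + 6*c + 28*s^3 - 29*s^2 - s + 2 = -16*c^2 + 20*c + 28*s^3 + s^2*(-4*c - 6) + s*(-32*c^2 + 38*c - 18) - 4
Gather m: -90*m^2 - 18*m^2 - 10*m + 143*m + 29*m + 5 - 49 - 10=-108*m^2 + 162*m - 54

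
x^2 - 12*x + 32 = (x - 8)*(x - 4)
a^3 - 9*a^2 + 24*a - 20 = (a - 5)*(a - 2)^2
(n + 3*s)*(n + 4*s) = n^2 + 7*n*s + 12*s^2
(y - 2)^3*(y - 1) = y^4 - 7*y^3 + 18*y^2 - 20*y + 8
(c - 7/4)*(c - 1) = c^2 - 11*c/4 + 7/4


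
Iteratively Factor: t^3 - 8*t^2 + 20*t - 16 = (t - 4)*(t^2 - 4*t + 4) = (t - 4)*(t - 2)*(t - 2)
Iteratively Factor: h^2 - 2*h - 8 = (h - 4)*(h + 2)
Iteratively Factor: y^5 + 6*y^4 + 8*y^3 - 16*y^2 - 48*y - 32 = (y - 2)*(y^4 + 8*y^3 + 24*y^2 + 32*y + 16) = (y - 2)*(y + 2)*(y^3 + 6*y^2 + 12*y + 8) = (y - 2)*(y + 2)^2*(y^2 + 4*y + 4) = (y - 2)*(y + 2)^3*(y + 2)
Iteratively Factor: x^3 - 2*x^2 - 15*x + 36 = (x - 3)*(x^2 + x - 12) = (x - 3)^2*(x + 4)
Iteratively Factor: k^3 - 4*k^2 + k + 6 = (k + 1)*(k^2 - 5*k + 6) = (k - 2)*(k + 1)*(k - 3)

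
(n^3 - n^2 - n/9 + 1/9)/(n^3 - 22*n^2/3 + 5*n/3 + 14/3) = (9*n^2 - 1)/(3*(3*n^2 - 19*n - 14))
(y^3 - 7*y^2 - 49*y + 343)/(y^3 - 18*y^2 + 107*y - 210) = (y^2 - 49)/(y^2 - 11*y + 30)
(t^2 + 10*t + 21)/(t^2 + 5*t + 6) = (t + 7)/(t + 2)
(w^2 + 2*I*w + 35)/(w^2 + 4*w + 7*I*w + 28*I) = (w - 5*I)/(w + 4)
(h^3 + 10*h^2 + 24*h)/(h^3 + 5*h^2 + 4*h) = (h + 6)/(h + 1)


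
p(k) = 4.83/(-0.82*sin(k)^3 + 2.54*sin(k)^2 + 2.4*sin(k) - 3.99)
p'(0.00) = -0.73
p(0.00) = -1.21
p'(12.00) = 0.22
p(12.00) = -1.09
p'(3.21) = 0.57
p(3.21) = -1.17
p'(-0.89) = 0.60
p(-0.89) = -1.23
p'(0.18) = -1.27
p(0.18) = -1.39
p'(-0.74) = 0.43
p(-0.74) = -1.15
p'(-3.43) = 1.73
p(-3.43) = -1.55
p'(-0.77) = 0.47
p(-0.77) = -1.16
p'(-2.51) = -0.30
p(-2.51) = -1.11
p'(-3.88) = 7.74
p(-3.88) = -3.28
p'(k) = 4.83*(2.46*sin(k)^2*cos(k) - 5.08*sin(k)*cos(k) - 2.4*cos(k))/(-0.82*sin(k)^3 + 2.54*sin(k)^2 + 2.4*sin(k) - 3.99)^2 = (11.8818*sin(k)^2 - 24.5364*sin(k) - 11.592)*cos(k)/(0.82*sin(k)^3 - 2.54*sin(k)^2 - 2.4*sin(k) + 3.99)^2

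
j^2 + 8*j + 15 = (j + 3)*(j + 5)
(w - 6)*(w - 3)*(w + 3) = w^3 - 6*w^2 - 9*w + 54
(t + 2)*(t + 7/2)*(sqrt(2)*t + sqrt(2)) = sqrt(2)*t^3 + 13*sqrt(2)*t^2/2 + 25*sqrt(2)*t/2 + 7*sqrt(2)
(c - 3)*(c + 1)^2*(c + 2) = c^4 + c^3 - 7*c^2 - 13*c - 6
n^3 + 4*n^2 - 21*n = n*(n - 3)*(n + 7)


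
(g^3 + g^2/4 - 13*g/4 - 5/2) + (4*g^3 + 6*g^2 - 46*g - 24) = 5*g^3 + 25*g^2/4 - 197*g/4 - 53/2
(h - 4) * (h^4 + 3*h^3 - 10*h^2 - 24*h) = h^5 - h^4 - 22*h^3 + 16*h^2 + 96*h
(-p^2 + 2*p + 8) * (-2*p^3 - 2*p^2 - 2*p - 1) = 2*p^5 - 2*p^4 - 18*p^3 - 19*p^2 - 18*p - 8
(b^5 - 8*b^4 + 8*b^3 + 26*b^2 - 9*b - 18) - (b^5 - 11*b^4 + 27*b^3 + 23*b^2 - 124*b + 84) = 3*b^4 - 19*b^3 + 3*b^2 + 115*b - 102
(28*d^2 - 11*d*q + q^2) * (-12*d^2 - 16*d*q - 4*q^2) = -336*d^4 - 316*d^3*q + 52*d^2*q^2 + 28*d*q^3 - 4*q^4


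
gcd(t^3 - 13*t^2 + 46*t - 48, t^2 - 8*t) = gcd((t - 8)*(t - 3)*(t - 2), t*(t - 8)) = t - 8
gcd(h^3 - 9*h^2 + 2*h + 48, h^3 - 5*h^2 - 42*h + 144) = h^2 - 11*h + 24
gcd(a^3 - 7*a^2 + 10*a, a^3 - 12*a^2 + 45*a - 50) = a^2 - 7*a + 10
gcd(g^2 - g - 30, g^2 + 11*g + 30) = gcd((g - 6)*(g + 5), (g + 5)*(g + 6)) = g + 5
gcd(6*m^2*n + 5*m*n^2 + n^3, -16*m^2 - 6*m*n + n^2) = 2*m + n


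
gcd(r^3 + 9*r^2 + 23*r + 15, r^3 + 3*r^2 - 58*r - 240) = r + 5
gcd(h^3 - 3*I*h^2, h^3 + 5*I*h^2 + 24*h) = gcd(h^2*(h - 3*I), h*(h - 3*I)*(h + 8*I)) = h^2 - 3*I*h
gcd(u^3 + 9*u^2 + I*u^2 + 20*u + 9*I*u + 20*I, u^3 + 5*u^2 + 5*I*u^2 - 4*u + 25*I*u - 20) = u^2 + u*(5 + I) + 5*I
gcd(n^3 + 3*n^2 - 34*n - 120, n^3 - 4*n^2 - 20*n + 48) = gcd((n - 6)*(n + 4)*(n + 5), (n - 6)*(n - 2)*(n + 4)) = n^2 - 2*n - 24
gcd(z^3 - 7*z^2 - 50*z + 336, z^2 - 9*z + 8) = z - 8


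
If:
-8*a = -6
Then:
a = 3/4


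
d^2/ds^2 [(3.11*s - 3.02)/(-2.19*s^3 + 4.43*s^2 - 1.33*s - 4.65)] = (-89.495226*s^5 + 354.844386*s^4 - 572.736028*s^3 + 788.429532*s^2 - 675.672918*s + 173.572726)/(10.503459*s^9 - 63.740169*s^8 + 148.072032*s^7 - 97.452278*s^6 - 180.752406*s^5 + 331.523004*s^4 - 19.971548*s^3 - 262.68687*s^2 + 86.273775*s + 100.544625)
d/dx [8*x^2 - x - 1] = 16*x - 1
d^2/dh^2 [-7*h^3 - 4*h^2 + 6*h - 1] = -42*h - 8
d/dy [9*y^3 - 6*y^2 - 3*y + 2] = 27*y^2 - 12*y - 3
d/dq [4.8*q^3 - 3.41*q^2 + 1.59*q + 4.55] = 14.4*q^2 - 6.82*q + 1.59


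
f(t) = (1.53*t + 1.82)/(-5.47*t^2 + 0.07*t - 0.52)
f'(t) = (1.53*t + 1.82)*(10.94*t - 0.07)/(-5.47*t^2 + 0.07*t - 0.52)^2 + 1.53/(-5.47*t^2 + 0.07*t - 0.52)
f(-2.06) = 0.06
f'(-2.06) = -0.01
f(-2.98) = 0.06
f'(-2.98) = 0.01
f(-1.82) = 0.05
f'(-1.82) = -0.03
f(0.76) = -0.82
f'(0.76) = 1.45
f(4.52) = -0.08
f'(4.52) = 0.02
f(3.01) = -0.13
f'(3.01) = 0.05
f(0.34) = -2.07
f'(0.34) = 5.35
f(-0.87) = -0.10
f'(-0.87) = -0.53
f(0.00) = -3.50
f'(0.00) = -3.41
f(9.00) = -0.04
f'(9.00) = 0.00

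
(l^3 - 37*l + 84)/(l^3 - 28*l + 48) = (l^3 - 37*l + 84)/(l^3 - 28*l + 48)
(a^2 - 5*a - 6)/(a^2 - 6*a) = (a + 1)/a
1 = 1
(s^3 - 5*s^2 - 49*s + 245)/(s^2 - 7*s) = s + 2 - 35/s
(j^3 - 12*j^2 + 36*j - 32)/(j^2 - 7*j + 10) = (j^2 - 10*j + 16)/(j - 5)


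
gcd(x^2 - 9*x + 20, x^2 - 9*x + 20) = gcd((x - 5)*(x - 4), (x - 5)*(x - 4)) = x^2 - 9*x + 20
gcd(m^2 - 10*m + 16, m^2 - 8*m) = m - 8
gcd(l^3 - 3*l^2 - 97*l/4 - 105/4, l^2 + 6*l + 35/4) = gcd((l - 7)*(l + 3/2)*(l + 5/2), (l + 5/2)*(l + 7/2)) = l + 5/2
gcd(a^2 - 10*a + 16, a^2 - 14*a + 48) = a - 8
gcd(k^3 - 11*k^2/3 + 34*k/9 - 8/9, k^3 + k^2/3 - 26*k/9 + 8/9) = k^2 - 5*k/3 + 4/9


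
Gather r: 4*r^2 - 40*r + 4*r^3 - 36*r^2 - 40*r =4*r^3 - 32*r^2 - 80*r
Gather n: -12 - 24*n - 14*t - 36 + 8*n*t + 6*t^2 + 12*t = n*(8*t - 24) + 6*t^2 - 2*t - 48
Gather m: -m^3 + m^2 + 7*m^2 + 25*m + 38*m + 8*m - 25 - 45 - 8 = -m^3 + 8*m^2 + 71*m - 78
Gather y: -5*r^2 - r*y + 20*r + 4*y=-5*r^2 + 20*r + y*(4 - r)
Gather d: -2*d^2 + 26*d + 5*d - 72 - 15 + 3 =-2*d^2 + 31*d - 84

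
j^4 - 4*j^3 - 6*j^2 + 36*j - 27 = (j - 3)^2*(j - 1)*(j + 3)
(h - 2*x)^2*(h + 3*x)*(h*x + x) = h^4*x - h^3*x^2 + h^3*x - 8*h^2*x^3 - h^2*x^2 + 12*h*x^4 - 8*h*x^3 + 12*x^4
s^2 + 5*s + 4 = (s + 1)*(s + 4)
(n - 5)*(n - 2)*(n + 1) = n^3 - 6*n^2 + 3*n + 10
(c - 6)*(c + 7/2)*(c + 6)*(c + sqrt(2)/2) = c^4 + sqrt(2)*c^3/2 + 7*c^3/2 - 36*c^2 + 7*sqrt(2)*c^2/4 - 126*c - 18*sqrt(2)*c - 63*sqrt(2)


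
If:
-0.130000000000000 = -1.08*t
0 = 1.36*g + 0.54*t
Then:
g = -0.05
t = 0.12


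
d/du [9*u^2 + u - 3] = 18*u + 1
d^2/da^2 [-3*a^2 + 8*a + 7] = -6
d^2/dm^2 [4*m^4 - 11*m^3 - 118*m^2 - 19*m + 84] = 48*m^2 - 66*m - 236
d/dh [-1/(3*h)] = 1/(3*h^2)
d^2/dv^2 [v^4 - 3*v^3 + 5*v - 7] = 6*v*(2*v - 3)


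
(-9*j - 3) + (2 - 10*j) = -19*j - 1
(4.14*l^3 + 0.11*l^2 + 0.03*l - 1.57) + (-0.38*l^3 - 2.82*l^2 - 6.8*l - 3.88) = 3.76*l^3 - 2.71*l^2 - 6.77*l - 5.45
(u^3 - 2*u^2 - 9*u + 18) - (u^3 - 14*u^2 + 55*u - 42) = 12*u^2 - 64*u + 60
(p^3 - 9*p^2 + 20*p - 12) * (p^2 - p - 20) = p^5 - 10*p^4 + 9*p^3 + 148*p^2 - 388*p + 240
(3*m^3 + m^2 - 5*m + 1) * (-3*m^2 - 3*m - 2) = -9*m^5 - 12*m^4 + 6*m^3 + 10*m^2 + 7*m - 2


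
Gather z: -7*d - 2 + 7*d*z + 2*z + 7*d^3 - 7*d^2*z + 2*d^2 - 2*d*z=7*d^3 + 2*d^2 - 7*d + z*(-7*d^2 + 5*d + 2) - 2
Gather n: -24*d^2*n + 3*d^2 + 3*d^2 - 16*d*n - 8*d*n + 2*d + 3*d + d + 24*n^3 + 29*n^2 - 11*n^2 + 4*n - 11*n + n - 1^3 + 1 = 6*d^2 + 6*d + 24*n^3 + 18*n^2 + n*(-24*d^2 - 24*d - 6)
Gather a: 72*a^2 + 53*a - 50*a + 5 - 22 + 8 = 72*a^2 + 3*a - 9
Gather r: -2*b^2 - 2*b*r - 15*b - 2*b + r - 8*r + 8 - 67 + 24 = -2*b^2 - 17*b + r*(-2*b - 7) - 35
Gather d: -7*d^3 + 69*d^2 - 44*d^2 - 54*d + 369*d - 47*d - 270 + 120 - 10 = -7*d^3 + 25*d^2 + 268*d - 160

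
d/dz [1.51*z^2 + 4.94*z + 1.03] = 3.02*z + 4.94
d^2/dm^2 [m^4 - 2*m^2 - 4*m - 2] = 12*m^2 - 4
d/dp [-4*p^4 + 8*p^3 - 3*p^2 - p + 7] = -16*p^3 + 24*p^2 - 6*p - 1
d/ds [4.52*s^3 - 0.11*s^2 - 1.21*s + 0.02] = 13.56*s^2 - 0.22*s - 1.21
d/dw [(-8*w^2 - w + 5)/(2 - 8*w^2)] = (-4*w^2 + 24*w - 1)/(2*(16*w^4 - 8*w^2 + 1))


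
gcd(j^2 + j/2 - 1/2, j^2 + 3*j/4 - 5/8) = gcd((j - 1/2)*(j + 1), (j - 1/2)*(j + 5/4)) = j - 1/2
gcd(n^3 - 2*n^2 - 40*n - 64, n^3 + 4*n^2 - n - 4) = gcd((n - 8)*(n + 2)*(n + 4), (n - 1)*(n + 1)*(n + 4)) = n + 4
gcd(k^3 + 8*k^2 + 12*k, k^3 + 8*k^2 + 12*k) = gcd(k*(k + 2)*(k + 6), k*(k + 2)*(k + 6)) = k^3 + 8*k^2 + 12*k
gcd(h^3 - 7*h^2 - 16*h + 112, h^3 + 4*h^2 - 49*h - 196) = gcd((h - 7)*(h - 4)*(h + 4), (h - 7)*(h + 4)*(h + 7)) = h^2 - 3*h - 28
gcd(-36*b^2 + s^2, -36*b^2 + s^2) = -36*b^2 + s^2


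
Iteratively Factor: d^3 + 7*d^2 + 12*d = (d + 3)*(d^2 + 4*d) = (d + 3)*(d + 4)*(d)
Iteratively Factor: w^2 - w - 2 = (w - 2)*(w + 1)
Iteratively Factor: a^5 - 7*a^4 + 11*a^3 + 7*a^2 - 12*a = (a - 4)*(a^4 - 3*a^3 - a^2 + 3*a) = (a - 4)*(a + 1)*(a^3 - 4*a^2 + 3*a) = a*(a - 4)*(a + 1)*(a^2 - 4*a + 3) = a*(a - 4)*(a - 3)*(a + 1)*(a - 1)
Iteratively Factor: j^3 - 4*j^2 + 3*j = (j - 3)*(j^2 - j) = j*(j - 3)*(j - 1)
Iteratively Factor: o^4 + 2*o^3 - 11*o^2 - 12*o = (o - 3)*(o^3 + 5*o^2 + 4*o) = (o - 3)*(o + 4)*(o^2 + o) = (o - 3)*(o + 1)*(o + 4)*(o)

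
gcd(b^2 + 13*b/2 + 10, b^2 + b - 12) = b + 4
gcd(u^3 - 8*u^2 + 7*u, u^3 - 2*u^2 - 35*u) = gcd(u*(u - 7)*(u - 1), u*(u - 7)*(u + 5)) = u^2 - 7*u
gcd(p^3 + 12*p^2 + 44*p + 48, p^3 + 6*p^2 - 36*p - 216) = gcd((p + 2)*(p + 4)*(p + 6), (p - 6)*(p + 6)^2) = p + 6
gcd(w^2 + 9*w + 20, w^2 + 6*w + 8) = w + 4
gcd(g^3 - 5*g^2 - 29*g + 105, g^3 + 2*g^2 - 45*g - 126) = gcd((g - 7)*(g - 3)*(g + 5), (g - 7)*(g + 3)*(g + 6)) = g - 7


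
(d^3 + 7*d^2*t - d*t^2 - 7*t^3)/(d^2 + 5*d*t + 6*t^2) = (d^3 + 7*d^2*t - d*t^2 - 7*t^3)/(d^2 + 5*d*t + 6*t^2)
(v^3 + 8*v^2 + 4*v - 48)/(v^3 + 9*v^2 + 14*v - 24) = (v - 2)/(v - 1)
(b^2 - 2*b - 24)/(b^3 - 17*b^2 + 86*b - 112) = (b^2 - 2*b - 24)/(b^3 - 17*b^2 + 86*b - 112)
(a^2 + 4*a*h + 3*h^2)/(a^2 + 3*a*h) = (a + h)/a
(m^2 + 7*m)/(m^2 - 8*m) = (m + 7)/(m - 8)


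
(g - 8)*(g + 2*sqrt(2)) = g^2 - 8*g + 2*sqrt(2)*g - 16*sqrt(2)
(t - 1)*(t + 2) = t^2 + t - 2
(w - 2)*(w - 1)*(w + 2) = w^3 - w^2 - 4*w + 4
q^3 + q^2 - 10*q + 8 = (q - 2)*(q - 1)*(q + 4)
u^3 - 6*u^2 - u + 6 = (u - 6)*(u - 1)*(u + 1)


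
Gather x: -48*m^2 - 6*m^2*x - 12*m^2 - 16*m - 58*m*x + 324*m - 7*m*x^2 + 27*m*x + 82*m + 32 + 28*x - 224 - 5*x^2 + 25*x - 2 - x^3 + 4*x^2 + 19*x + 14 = -60*m^2 + 390*m - x^3 + x^2*(-7*m - 1) + x*(-6*m^2 - 31*m + 72) - 180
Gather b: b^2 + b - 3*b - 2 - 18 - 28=b^2 - 2*b - 48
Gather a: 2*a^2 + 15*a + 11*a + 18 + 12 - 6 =2*a^2 + 26*a + 24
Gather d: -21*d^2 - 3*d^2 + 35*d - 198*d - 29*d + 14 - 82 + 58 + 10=-24*d^2 - 192*d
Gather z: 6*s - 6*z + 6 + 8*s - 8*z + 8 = 14*s - 14*z + 14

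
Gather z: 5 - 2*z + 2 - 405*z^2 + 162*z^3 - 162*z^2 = 162*z^3 - 567*z^2 - 2*z + 7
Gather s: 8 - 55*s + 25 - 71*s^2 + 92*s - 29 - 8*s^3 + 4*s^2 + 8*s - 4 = -8*s^3 - 67*s^2 + 45*s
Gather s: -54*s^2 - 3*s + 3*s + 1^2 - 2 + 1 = -54*s^2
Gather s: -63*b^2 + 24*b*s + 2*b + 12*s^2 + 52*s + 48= -63*b^2 + 2*b + 12*s^2 + s*(24*b + 52) + 48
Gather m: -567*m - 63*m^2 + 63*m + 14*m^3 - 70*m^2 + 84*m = 14*m^3 - 133*m^2 - 420*m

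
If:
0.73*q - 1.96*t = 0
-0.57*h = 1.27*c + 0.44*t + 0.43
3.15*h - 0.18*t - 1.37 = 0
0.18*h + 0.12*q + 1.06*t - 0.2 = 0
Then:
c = -0.57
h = 0.44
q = 0.23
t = 0.09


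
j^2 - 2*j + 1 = (j - 1)^2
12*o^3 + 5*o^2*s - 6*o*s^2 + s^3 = (-4*o + s)*(-3*o + s)*(o + s)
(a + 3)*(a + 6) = a^2 + 9*a + 18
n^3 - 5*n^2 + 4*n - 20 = (n - 5)*(n - 2*I)*(n + 2*I)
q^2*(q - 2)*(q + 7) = q^4 + 5*q^3 - 14*q^2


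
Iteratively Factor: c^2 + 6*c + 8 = (c + 2)*(c + 4)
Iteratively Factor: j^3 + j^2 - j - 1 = (j + 1)*(j^2 - 1) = (j - 1)*(j + 1)*(j + 1)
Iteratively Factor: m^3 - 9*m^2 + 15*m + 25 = (m + 1)*(m^2 - 10*m + 25) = (m - 5)*(m + 1)*(m - 5)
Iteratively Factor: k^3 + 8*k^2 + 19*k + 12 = (k + 3)*(k^2 + 5*k + 4) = (k + 3)*(k + 4)*(k + 1)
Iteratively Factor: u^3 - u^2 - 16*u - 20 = (u + 2)*(u^2 - 3*u - 10) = (u + 2)^2*(u - 5)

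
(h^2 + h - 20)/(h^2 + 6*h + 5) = (h - 4)/(h + 1)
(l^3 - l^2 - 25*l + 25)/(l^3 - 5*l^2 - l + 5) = (l + 5)/(l + 1)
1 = 1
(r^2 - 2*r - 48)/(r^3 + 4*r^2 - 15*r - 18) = (r - 8)/(r^2 - 2*r - 3)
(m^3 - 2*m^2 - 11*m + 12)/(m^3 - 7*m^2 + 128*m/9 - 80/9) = 9*(m^2 + 2*m - 3)/(9*m^2 - 27*m + 20)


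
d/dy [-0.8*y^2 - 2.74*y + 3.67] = -1.6*y - 2.74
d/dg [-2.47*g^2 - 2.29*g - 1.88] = -4.94*g - 2.29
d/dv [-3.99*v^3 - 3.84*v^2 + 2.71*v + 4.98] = -11.97*v^2 - 7.68*v + 2.71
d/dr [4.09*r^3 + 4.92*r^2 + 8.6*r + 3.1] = 12.27*r^2 + 9.84*r + 8.6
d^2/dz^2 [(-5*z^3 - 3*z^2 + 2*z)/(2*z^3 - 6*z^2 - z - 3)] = 2*(-72*z^6 - 6*z^5 - 270*z^4 + 53*z^3 + 189*z^2 - 243*z - 33)/(8*z^9 - 72*z^8 + 204*z^7 - 180*z^6 + 114*z^5 - 306*z^4 - 55*z^3 - 171*z^2 - 27*z - 27)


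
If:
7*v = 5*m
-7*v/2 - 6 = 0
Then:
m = -12/5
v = -12/7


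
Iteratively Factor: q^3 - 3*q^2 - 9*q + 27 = (q - 3)*(q^2 - 9) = (q - 3)^2*(q + 3)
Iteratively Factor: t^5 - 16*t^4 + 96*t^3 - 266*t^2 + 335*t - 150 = (t - 5)*(t^4 - 11*t^3 + 41*t^2 - 61*t + 30) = (t - 5)*(t - 3)*(t^3 - 8*t^2 + 17*t - 10) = (t - 5)*(t - 3)*(t - 1)*(t^2 - 7*t + 10) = (t - 5)*(t - 3)*(t - 2)*(t - 1)*(t - 5)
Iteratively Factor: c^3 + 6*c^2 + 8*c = (c)*(c^2 + 6*c + 8) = c*(c + 4)*(c + 2)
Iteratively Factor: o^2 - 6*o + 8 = (o - 4)*(o - 2)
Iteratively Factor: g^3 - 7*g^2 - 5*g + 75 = (g + 3)*(g^2 - 10*g + 25) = (g - 5)*(g + 3)*(g - 5)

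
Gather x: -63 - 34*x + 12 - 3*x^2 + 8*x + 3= -3*x^2 - 26*x - 48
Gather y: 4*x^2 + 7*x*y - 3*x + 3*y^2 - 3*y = 4*x^2 - 3*x + 3*y^2 + y*(7*x - 3)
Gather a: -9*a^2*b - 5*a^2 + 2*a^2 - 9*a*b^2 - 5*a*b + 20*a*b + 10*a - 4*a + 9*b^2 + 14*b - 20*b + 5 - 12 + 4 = a^2*(-9*b - 3) + a*(-9*b^2 + 15*b + 6) + 9*b^2 - 6*b - 3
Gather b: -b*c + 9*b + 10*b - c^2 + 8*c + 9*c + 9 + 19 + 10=b*(19 - c) - c^2 + 17*c + 38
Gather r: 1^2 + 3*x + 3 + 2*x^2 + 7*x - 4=2*x^2 + 10*x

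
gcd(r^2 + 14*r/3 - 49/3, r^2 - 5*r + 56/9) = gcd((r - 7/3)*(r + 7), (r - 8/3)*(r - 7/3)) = r - 7/3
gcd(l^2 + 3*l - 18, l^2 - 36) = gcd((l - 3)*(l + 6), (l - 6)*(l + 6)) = l + 6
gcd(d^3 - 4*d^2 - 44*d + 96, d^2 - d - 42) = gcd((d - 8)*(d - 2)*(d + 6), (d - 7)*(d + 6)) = d + 6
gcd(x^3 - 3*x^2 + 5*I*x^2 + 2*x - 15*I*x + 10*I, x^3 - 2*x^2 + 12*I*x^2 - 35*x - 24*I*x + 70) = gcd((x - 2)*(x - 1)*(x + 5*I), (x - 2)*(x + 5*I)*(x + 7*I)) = x^2 + x*(-2 + 5*I) - 10*I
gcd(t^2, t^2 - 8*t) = t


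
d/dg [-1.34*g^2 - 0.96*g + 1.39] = -2.68*g - 0.96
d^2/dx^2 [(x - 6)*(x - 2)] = 2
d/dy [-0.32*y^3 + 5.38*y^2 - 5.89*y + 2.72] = -0.96*y^2 + 10.76*y - 5.89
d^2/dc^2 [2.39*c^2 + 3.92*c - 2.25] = 4.78000000000000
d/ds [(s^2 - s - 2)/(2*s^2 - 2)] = 1/(2*(s^2 - 2*s + 1))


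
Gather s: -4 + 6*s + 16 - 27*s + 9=21 - 21*s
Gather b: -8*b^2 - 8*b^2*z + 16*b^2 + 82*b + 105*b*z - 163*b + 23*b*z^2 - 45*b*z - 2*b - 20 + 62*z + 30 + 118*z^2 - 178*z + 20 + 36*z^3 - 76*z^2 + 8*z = b^2*(8 - 8*z) + b*(23*z^2 + 60*z - 83) + 36*z^3 + 42*z^2 - 108*z + 30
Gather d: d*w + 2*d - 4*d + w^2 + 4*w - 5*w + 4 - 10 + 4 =d*(w - 2) + w^2 - w - 2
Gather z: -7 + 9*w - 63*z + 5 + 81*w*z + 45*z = 9*w + z*(81*w - 18) - 2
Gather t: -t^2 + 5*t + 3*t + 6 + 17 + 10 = -t^2 + 8*t + 33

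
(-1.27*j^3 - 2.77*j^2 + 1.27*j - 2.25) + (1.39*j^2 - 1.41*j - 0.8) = -1.27*j^3 - 1.38*j^2 - 0.14*j - 3.05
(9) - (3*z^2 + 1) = 8 - 3*z^2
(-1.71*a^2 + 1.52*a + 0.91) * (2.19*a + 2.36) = -3.7449*a^3 - 0.7068*a^2 + 5.5801*a + 2.1476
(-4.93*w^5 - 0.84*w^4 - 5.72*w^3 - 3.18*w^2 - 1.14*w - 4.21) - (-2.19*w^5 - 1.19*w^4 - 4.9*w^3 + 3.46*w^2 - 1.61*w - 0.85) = -2.74*w^5 + 0.35*w^4 - 0.819999999999999*w^3 - 6.64*w^2 + 0.47*w - 3.36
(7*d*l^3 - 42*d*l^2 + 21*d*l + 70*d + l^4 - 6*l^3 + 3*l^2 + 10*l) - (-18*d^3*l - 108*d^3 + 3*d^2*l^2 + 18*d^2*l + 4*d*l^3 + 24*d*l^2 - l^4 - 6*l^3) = 18*d^3*l + 108*d^3 - 3*d^2*l^2 - 18*d^2*l + 3*d*l^3 - 66*d*l^2 + 21*d*l + 70*d + 2*l^4 + 3*l^2 + 10*l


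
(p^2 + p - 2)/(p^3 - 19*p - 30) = (p - 1)/(p^2 - 2*p - 15)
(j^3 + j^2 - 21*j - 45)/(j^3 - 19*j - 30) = (j + 3)/(j + 2)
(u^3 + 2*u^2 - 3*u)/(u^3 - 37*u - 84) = u*(u - 1)/(u^2 - 3*u - 28)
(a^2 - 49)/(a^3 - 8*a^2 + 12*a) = (a^2 - 49)/(a*(a^2 - 8*a + 12))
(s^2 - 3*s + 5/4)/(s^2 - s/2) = (s - 5/2)/s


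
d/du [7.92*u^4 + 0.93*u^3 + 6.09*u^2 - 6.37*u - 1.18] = 31.68*u^3 + 2.79*u^2 + 12.18*u - 6.37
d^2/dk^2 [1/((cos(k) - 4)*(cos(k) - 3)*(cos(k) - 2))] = (-400*(1 - cos(k)^2)^2 + 12*sin(k)^6 + 3*cos(k)^6 + 99*cos(k)^5 + 342*cos(k)^3 + 66*cos(k)^2 - 1884*cos(k) + 1308)/((cos(k) - 4)^3*(cos(k) - 3)^3*(cos(k) - 2)^3)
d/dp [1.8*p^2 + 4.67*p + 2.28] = 3.6*p + 4.67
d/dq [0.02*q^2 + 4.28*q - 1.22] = 0.04*q + 4.28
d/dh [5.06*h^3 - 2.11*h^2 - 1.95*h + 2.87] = 15.18*h^2 - 4.22*h - 1.95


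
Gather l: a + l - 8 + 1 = a + l - 7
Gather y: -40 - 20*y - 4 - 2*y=-22*y - 44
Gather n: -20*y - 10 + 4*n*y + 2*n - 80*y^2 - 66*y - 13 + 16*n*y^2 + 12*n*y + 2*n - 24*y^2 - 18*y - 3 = n*(16*y^2 + 16*y + 4) - 104*y^2 - 104*y - 26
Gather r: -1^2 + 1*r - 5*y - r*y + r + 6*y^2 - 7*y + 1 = r*(2 - y) + 6*y^2 - 12*y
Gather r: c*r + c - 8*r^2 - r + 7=c - 8*r^2 + r*(c - 1) + 7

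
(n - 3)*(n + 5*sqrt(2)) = n^2 - 3*n + 5*sqrt(2)*n - 15*sqrt(2)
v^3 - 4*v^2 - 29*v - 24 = (v - 8)*(v + 1)*(v + 3)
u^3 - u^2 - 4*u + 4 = (u - 2)*(u - 1)*(u + 2)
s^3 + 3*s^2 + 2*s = s*(s + 1)*(s + 2)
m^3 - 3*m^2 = m^2*(m - 3)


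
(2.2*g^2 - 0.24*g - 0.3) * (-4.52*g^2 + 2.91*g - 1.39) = -9.944*g^4 + 7.4868*g^3 - 2.4004*g^2 - 0.5394*g + 0.417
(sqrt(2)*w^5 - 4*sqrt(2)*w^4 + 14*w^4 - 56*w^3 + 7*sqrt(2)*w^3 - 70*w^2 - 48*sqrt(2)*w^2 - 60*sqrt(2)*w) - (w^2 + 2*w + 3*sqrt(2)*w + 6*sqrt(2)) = sqrt(2)*w^5 - 4*sqrt(2)*w^4 + 14*w^4 - 56*w^3 + 7*sqrt(2)*w^3 - 71*w^2 - 48*sqrt(2)*w^2 - 63*sqrt(2)*w - 2*w - 6*sqrt(2)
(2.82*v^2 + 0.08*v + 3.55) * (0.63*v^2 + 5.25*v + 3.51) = 1.7766*v^4 + 14.8554*v^3 + 12.5547*v^2 + 18.9183*v + 12.4605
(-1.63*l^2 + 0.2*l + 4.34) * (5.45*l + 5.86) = -8.8835*l^3 - 8.4618*l^2 + 24.825*l + 25.4324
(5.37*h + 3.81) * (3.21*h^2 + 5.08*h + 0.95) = 17.2377*h^3 + 39.5097*h^2 + 24.4563*h + 3.6195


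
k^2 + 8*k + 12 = (k + 2)*(k + 6)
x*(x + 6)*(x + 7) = x^3 + 13*x^2 + 42*x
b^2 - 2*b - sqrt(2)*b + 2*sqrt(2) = (b - 2)*(b - sqrt(2))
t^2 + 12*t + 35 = (t + 5)*(t + 7)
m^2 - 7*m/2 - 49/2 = (m - 7)*(m + 7/2)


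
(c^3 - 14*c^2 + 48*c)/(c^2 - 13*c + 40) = c*(c - 6)/(c - 5)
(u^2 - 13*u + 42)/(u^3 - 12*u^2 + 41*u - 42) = (u - 6)/(u^2 - 5*u + 6)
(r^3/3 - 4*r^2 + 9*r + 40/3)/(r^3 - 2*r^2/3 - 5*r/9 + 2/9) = 3*(r^3 - 12*r^2 + 27*r + 40)/(9*r^3 - 6*r^2 - 5*r + 2)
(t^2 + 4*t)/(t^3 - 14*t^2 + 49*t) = (t + 4)/(t^2 - 14*t + 49)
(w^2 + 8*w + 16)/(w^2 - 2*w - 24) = (w + 4)/(w - 6)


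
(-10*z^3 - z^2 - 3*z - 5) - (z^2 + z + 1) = -10*z^3 - 2*z^2 - 4*z - 6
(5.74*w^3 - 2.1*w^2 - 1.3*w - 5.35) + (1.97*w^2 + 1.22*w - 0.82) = 5.74*w^3 - 0.13*w^2 - 0.0800000000000001*w - 6.17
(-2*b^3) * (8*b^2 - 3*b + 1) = -16*b^5 + 6*b^4 - 2*b^3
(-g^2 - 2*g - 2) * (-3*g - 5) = 3*g^3 + 11*g^2 + 16*g + 10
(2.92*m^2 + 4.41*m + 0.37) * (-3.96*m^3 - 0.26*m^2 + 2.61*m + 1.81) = -11.5632*m^5 - 18.2228*m^4 + 5.0094*m^3 + 16.6991*m^2 + 8.9478*m + 0.6697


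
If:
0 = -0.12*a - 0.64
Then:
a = -5.33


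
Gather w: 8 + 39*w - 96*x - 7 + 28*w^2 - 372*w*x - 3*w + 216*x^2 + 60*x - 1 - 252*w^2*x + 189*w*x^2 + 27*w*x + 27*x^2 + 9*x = w^2*(28 - 252*x) + w*(189*x^2 - 345*x + 36) + 243*x^2 - 27*x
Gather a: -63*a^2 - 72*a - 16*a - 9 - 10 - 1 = -63*a^2 - 88*a - 20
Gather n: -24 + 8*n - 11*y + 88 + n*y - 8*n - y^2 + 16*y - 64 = n*y - y^2 + 5*y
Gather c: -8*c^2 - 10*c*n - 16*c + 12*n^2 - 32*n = -8*c^2 + c*(-10*n - 16) + 12*n^2 - 32*n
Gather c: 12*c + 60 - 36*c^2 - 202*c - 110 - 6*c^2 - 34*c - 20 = -42*c^2 - 224*c - 70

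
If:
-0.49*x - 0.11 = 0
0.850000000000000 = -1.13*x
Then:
No Solution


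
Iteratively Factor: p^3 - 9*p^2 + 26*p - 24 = (p - 2)*(p^2 - 7*p + 12) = (p - 3)*(p - 2)*(p - 4)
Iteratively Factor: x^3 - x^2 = (x)*(x^2 - x) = x*(x - 1)*(x)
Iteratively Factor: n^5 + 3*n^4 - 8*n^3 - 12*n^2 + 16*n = (n - 1)*(n^4 + 4*n^3 - 4*n^2 - 16*n) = n*(n - 1)*(n^3 + 4*n^2 - 4*n - 16) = n*(n - 2)*(n - 1)*(n^2 + 6*n + 8) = n*(n - 2)*(n - 1)*(n + 2)*(n + 4)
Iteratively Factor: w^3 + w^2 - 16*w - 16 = (w - 4)*(w^2 + 5*w + 4) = (w - 4)*(w + 1)*(w + 4)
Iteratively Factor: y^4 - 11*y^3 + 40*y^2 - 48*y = (y)*(y^3 - 11*y^2 + 40*y - 48) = y*(y - 4)*(y^2 - 7*y + 12) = y*(y - 4)*(y - 3)*(y - 4)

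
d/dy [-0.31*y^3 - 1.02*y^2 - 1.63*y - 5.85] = -0.93*y^2 - 2.04*y - 1.63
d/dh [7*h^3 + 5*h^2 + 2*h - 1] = 21*h^2 + 10*h + 2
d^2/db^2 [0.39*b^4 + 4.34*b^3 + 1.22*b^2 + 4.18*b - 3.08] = 4.68*b^2 + 26.04*b + 2.44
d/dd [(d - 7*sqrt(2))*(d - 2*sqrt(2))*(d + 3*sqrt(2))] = 3*d^2 - 12*sqrt(2)*d - 26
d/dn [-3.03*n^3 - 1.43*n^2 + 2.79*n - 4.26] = -9.09*n^2 - 2.86*n + 2.79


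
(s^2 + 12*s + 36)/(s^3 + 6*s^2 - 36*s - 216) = 1/(s - 6)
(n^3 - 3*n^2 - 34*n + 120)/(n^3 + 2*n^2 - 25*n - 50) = (n^2 + 2*n - 24)/(n^2 + 7*n + 10)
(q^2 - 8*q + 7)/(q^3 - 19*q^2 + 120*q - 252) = (q - 1)/(q^2 - 12*q + 36)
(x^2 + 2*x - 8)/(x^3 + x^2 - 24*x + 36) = (x + 4)/(x^2 + 3*x - 18)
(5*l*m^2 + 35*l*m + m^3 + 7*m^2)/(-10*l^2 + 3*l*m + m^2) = m*(-m - 7)/(2*l - m)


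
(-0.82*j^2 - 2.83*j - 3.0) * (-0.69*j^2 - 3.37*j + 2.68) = 0.5658*j^4 + 4.7161*j^3 + 9.4095*j^2 + 2.5256*j - 8.04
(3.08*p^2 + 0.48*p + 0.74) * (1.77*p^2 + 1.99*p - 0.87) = 5.4516*p^4 + 6.9788*p^3 - 0.4146*p^2 + 1.055*p - 0.6438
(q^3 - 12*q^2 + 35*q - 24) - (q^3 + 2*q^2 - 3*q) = -14*q^2 + 38*q - 24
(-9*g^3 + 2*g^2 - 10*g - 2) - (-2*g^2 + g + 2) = -9*g^3 + 4*g^2 - 11*g - 4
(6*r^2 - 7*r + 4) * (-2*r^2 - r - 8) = -12*r^4 + 8*r^3 - 49*r^2 + 52*r - 32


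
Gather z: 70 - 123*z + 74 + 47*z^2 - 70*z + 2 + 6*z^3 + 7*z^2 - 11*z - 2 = 6*z^3 + 54*z^2 - 204*z + 144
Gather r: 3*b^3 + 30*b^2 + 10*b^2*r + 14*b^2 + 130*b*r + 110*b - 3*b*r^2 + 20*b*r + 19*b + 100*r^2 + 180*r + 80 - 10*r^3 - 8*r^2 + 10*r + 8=3*b^3 + 44*b^2 + 129*b - 10*r^3 + r^2*(92 - 3*b) + r*(10*b^2 + 150*b + 190) + 88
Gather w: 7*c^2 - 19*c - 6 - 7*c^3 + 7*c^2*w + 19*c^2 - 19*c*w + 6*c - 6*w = -7*c^3 + 26*c^2 - 13*c + w*(7*c^2 - 19*c - 6) - 6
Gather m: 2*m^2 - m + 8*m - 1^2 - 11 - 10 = 2*m^2 + 7*m - 22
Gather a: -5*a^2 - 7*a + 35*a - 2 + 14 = -5*a^2 + 28*a + 12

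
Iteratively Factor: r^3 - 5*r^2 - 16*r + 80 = (r + 4)*(r^2 - 9*r + 20) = (r - 4)*(r + 4)*(r - 5)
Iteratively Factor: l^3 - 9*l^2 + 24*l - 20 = (l - 5)*(l^2 - 4*l + 4) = (l - 5)*(l - 2)*(l - 2)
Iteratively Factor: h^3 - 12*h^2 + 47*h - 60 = (h - 4)*(h^2 - 8*h + 15) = (h - 4)*(h - 3)*(h - 5)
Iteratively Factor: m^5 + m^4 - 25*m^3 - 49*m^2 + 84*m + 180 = (m + 2)*(m^4 - m^3 - 23*m^2 - 3*m + 90) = (m - 2)*(m + 2)*(m^3 + m^2 - 21*m - 45) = (m - 2)*(m + 2)*(m + 3)*(m^2 - 2*m - 15) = (m - 5)*(m - 2)*(m + 2)*(m + 3)*(m + 3)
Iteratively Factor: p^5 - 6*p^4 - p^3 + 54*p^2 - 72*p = (p + 3)*(p^4 - 9*p^3 + 26*p^2 - 24*p) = (p - 2)*(p + 3)*(p^3 - 7*p^2 + 12*p) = p*(p - 2)*(p + 3)*(p^2 - 7*p + 12) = p*(p - 4)*(p - 2)*(p + 3)*(p - 3)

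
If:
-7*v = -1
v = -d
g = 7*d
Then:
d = -1/7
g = -1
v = 1/7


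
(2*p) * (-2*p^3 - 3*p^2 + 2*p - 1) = -4*p^4 - 6*p^3 + 4*p^2 - 2*p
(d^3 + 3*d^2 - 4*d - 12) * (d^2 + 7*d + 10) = d^5 + 10*d^4 + 27*d^3 - 10*d^2 - 124*d - 120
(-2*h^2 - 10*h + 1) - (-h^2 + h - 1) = -h^2 - 11*h + 2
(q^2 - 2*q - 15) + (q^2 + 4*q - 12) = 2*q^2 + 2*q - 27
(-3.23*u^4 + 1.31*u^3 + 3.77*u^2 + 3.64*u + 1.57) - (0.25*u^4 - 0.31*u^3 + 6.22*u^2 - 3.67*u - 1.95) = -3.48*u^4 + 1.62*u^3 - 2.45*u^2 + 7.31*u + 3.52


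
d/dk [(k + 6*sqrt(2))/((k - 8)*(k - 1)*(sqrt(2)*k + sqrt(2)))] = (-sqrt(2)*k^3 - 18*k^2 + 4*sqrt(2)*k^2 + 96*k + 4*sqrt(2) + 6)/(k^6 - 16*k^5 + 62*k^4 + 32*k^3 - 127*k^2 - 16*k + 64)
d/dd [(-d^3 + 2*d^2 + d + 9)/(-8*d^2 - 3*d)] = (8*d^4 + 6*d^3 + 2*d^2 + 144*d + 27)/(d^2*(64*d^2 + 48*d + 9))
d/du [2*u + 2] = 2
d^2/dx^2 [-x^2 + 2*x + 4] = -2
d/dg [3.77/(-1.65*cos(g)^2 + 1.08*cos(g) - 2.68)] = (4.0716 - 12.441*cos(g))*sin(g)/(1.65*cos(g)^2 - 1.08*cos(g) + 2.68)^2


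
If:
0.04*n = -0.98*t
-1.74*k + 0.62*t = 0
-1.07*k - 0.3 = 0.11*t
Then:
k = -0.22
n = 14.96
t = -0.61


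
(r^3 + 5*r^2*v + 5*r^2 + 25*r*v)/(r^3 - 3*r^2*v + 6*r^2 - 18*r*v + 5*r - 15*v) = r*(r + 5*v)/(r^2 - 3*r*v + r - 3*v)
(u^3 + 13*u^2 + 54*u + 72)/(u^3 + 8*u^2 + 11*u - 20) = (u^2 + 9*u + 18)/(u^2 + 4*u - 5)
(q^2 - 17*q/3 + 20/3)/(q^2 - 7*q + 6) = (3*q^2 - 17*q + 20)/(3*(q^2 - 7*q + 6))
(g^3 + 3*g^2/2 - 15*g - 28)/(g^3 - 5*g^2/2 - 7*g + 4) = (2*g + 7)/(2*g - 1)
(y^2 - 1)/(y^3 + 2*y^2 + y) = (y - 1)/(y*(y + 1))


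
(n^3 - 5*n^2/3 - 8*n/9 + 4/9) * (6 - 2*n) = -2*n^4 + 28*n^3/3 - 74*n^2/9 - 56*n/9 + 8/3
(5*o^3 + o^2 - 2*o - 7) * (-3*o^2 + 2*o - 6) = -15*o^5 + 7*o^4 - 22*o^3 + 11*o^2 - 2*o + 42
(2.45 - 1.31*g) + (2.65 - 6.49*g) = 5.1 - 7.8*g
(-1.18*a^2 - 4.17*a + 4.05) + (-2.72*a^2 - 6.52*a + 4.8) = -3.9*a^2 - 10.69*a + 8.85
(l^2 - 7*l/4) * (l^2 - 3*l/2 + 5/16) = l^4 - 13*l^3/4 + 47*l^2/16 - 35*l/64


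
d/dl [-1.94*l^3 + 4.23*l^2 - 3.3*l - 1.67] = -5.82*l^2 + 8.46*l - 3.3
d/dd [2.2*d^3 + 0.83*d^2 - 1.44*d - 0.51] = 6.6*d^2 + 1.66*d - 1.44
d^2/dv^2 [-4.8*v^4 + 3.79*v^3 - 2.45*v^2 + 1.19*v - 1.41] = -57.6*v^2 + 22.74*v - 4.9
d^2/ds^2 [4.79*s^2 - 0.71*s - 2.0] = 9.58000000000000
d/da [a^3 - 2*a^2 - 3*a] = 3*a^2 - 4*a - 3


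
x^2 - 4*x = x*(x - 4)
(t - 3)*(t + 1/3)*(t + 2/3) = t^3 - 2*t^2 - 25*t/9 - 2/3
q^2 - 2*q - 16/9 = (q - 8/3)*(q + 2/3)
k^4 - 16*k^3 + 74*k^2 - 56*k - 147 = (k - 7)^2*(k - 3)*(k + 1)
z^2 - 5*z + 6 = (z - 3)*(z - 2)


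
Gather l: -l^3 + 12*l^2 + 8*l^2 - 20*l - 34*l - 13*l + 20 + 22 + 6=-l^3 + 20*l^2 - 67*l + 48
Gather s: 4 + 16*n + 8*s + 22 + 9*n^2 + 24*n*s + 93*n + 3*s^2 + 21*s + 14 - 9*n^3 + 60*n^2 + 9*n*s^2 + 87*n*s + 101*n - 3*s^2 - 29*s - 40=-9*n^3 + 69*n^2 + 9*n*s^2 + 111*n*s + 210*n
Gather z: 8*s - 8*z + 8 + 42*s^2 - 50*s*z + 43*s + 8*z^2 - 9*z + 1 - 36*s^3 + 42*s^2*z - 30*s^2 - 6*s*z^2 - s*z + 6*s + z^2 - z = -36*s^3 + 12*s^2 + 57*s + z^2*(9 - 6*s) + z*(42*s^2 - 51*s - 18) + 9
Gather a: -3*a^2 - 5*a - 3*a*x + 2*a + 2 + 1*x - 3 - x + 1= -3*a^2 + a*(-3*x - 3)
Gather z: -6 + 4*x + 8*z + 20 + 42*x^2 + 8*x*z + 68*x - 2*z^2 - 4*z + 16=42*x^2 + 72*x - 2*z^2 + z*(8*x + 4) + 30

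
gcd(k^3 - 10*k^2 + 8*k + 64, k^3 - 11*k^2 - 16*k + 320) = k - 8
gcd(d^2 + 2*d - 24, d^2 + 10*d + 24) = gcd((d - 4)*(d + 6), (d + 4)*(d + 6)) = d + 6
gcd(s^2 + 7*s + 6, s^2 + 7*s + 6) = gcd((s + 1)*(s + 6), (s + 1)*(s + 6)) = s^2 + 7*s + 6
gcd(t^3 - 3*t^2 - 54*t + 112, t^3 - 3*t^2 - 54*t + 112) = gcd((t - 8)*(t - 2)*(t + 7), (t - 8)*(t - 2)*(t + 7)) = t^3 - 3*t^2 - 54*t + 112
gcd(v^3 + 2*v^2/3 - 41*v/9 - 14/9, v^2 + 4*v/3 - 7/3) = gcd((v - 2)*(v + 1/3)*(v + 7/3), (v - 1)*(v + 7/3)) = v + 7/3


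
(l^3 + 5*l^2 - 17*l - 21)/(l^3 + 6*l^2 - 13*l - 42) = (l + 1)/(l + 2)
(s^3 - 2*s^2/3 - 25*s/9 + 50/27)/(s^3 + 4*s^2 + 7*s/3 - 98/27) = (9*s^2 - 25)/(9*s^2 + 42*s + 49)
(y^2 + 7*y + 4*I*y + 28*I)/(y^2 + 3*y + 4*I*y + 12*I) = (y + 7)/(y + 3)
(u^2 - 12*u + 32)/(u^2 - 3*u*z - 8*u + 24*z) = (4 - u)/(-u + 3*z)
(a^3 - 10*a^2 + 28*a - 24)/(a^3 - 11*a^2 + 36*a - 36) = (a - 2)/(a - 3)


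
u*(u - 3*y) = u^2 - 3*u*y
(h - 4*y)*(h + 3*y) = h^2 - h*y - 12*y^2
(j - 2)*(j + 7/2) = j^2 + 3*j/2 - 7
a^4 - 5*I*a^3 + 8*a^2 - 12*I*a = a*(a - 6*I)*(a - I)*(a + 2*I)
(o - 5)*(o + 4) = o^2 - o - 20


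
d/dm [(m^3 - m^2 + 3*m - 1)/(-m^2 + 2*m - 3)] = (-m^4 + 4*m^3 - 8*m^2 + 4*m - 7)/(m^4 - 4*m^3 + 10*m^2 - 12*m + 9)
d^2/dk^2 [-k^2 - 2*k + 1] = -2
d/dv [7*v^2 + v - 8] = 14*v + 1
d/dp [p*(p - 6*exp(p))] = -p*(6*exp(p) - 1) + p - 6*exp(p)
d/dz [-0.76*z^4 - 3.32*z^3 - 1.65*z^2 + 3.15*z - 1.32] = -3.04*z^3 - 9.96*z^2 - 3.3*z + 3.15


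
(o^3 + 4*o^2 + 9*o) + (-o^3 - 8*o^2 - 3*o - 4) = -4*o^2 + 6*o - 4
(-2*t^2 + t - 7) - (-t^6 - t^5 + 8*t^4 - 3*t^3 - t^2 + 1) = t^6 + t^5 - 8*t^4 + 3*t^3 - t^2 + t - 8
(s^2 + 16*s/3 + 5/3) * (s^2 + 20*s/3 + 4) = s^4 + 12*s^3 + 371*s^2/9 + 292*s/9 + 20/3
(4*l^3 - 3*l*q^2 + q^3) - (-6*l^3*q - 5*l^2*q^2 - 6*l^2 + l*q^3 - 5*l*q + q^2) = 6*l^3*q + 4*l^3 + 5*l^2*q^2 + 6*l^2 - l*q^3 - 3*l*q^2 + 5*l*q + q^3 - q^2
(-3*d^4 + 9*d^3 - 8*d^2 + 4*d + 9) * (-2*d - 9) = 6*d^5 + 9*d^4 - 65*d^3 + 64*d^2 - 54*d - 81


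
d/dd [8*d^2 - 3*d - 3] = 16*d - 3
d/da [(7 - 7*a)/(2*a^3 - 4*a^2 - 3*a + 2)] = 7*(4*a^3 - 10*a^2 + 8*a + 1)/(4*a^6 - 16*a^5 + 4*a^4 + 32*a^3 - 7*a^2 - 12*a + 4)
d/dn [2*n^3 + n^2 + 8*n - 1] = 6*n^2 + 2*n + 8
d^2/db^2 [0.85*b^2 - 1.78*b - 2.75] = 1.70000000000000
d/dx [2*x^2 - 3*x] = 4*x - 3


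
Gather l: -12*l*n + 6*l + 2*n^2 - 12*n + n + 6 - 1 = l*(6 - 12*n) + 2*n^2 - 11*n + 5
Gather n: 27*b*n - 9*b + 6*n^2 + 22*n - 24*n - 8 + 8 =-9*b + 6*n^2 + n*(27*b - 2)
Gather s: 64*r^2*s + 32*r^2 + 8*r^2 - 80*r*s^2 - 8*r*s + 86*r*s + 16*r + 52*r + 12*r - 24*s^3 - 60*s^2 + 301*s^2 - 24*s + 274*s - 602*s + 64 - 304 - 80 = 40*r^2 + 80*r - 24*s^3 + s^2*(241 - 80*r) + s*(64*r^2 + 78*r - 352) - 320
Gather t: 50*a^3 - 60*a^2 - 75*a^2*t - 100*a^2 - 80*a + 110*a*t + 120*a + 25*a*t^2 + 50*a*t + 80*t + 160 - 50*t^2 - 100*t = 50*a^3 - 160*a^2 + 40*a + t^2*(25*a - 50) + t*(-75*a^2 + 160*a - 20) + 160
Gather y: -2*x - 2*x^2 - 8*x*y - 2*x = -2*x^2 - 8*x*y - 4*x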